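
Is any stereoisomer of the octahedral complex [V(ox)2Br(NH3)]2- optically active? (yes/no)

In an octahedral complex each vertex has one trans partner and four cis neighbours.
Each ox is bidentate and must span two cis positions.
Systematic placement gives 2 geometric isomers: Br and NH3 mutually trans; Br and NH3 mutually cis (chiral).
One of these lacks any improper symmetry element and so occurs as an enantiomeric pair, giving 2 + 1 = 3 stereoisomers in total.

yes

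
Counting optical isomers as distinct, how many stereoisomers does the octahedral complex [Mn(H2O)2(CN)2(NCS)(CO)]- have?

8

In an octahedral complex each vertex has one trans partner and four cis neighbours.
There are 6 geometric isomers: H2O cis, CN trans; H2O trans, CN trans; H2O cis, CN cis (3 arrangements, 2 chiral); H2O trans, CN cis.
Of these, 2 lack any improper symmetry element and so occur as enantiomeric pairs, giving 6 + 2 = 8 stereoisomers in total.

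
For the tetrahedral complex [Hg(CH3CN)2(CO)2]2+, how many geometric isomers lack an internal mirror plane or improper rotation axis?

0

All four vertices of a tetrahedron are equivalent and mutually adjacent, so cis/trans isomerism cannot arise.
Only one geometric arrangement is possible.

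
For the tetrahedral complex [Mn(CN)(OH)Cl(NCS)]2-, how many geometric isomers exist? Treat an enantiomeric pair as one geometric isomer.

All four vertices of a tetrahedron are equivalent and mutually adjacent, so cis/trans isomerism cannot arise.
Only one geometric arrangement is possible; it has no improper symmetry element, so it exists as a pair of enantiomers (2 stereoisomers).

1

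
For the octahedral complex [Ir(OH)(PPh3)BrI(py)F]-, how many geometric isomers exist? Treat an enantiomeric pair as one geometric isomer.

Systematic enumeration (placing each ligand type in turn and discarding arrangements equivalent by rotation or reflection) gives 15 geometric isomers.

15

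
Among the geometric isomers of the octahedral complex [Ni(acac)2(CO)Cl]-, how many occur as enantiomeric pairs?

1

An octahedron has six vertices in three trans pairs; every non-trans pair is cis.
Each acac is bidentate and must span two cis positions.
Working through the distinct placements yields 2 geometric isomers: CO and Cl mutually trans; CO and Cl mutually cis (chiral).
One of these lacks any improper symmetry element and so occurs as an enantiomeric pair, giving 2 + 1 = 3 stereoisomers in total.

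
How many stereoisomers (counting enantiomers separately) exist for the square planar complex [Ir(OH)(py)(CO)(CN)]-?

There are 3 geometric isomers: (CN/OH trans, CO/py trans); (CN/py trans, CO/OH trans); (CN/CO trans, OH/py trans).
Each arrangement has an internal mirror plane or centre of symmetry, so none is chiral.

3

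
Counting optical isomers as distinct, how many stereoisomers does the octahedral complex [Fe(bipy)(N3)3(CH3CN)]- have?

The six octahedral sites form three mutually perpendicular trans pairs.
Each bipy is bidentate and must span two cis positions.
There are 2 geometric isomers: N3 fac; N3 mer.
Each arrangement has an internal mirror plane or centre of symmetry, so none is chiral.

2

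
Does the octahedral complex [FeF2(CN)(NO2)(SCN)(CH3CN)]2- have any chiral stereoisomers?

yes

Placing the ligands in turn and identifying arrangements related by rotation or reflection leaves 9 distinct geometric isomers.
Of these, 6 lack any improper symmetry element and so occur as enantiomeric pairs, giving 9 + 6 = 15 stereoisomers in total.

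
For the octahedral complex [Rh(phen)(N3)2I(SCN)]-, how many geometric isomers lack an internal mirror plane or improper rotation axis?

2

Each phen is bidentate and must span two cis positions.
The distinct arrangements are (4 in all): N3 cis (3 arrangements, 2 chiral); N3 trans.
Of these, 2 lack any improper symmetry element and so occur as enantiomeric pairs, giving 4 + 2 = 6 stereoisomers in total.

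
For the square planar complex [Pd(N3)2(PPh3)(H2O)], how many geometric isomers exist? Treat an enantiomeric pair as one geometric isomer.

A square has two trans pairs of vertices; adjacent vertices are cis.
There are 2 geometric isomers: N3 cis; N3 trans.

2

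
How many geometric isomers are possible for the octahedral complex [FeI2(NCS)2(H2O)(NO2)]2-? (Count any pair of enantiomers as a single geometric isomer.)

6

An octahedron has six vertices in three trans pairs; every non-trans pair is cis.
Systematic placement gives 6 geometric isomers: I cis, NCS cis (3 arrangements, 2 chiral); I cis, NCS trans; I trans, NCS cis; I trans, NCS trans.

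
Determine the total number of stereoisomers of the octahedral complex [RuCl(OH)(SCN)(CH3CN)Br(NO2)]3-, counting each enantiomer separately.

30

The six octahedral sites form three mutually perpendicular trans pairs.
Exhaustive case analysis gives 15 geometric isomers.
Of these, 15 lack any improper symmetry element and so occur as enantiomeric pairs, giving 15 + 15 = 30 stereoisomers in total.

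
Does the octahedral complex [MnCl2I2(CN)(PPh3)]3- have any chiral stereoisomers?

yes

The six octahedral sites form three mutually perpendicular trans pairs.
Working through the distinct placements yields 6 geometric isomers: Cl cis, I cis (3 arrangements, 2 chiral); Cl cis, I trans; Cl trans, I cis; Cl trans, I trans.
Of these, 2 lack any improper symmetry element and so occur as enantiomeric pairs, giving 6 + 2 = 8 stereoisomers in total.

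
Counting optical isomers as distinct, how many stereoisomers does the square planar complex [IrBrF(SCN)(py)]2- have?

Systematic placement gives 3 geometric isomers: (Br/SCN trans, F/py trans); (Br/py trans, F/SCN trans); (Br/F trans, SCN/py trans).
Each arrangement has an internal mirror plane or centre of symmetry, so none is chiral.

3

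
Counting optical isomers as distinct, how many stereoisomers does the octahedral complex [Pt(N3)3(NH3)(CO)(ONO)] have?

An octahedron has six vertices in three trans pairs; every non-trans pair is cis.
There are 4 geometric isomers: N3 mer (3 arrangements); N3 fac (chiral).
One of these lacks any improper symmetry element and so occurs as an enantiomeric pair, giving 4 + 1 = 5 stereoisomers in total.

5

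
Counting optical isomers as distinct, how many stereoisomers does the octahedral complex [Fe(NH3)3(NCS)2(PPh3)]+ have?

3

In an octahedral complex each vertex has one trans partner and four cis neighbours.
Working through the distinct placements yields 3 geometric isomers: NH3 mer, NCS trans; NH3 fac, NCS cis; NH3 mer, NCS cis.
Each arrangement has an internal mirror plane or centre of symmetry, so none is chiral.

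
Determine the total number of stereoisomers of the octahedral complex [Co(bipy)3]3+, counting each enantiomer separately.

2

An octahedron has six vertices in three trans pairs; every non-trans pair is cis.
Each bipy is bidentate and must span two cis positions.
Only one geometric arrangement is possible; it has no improper symmetry element, so it exists as a pair of enantiomers (2 stereoisomers).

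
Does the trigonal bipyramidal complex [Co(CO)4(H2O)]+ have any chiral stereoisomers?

Systematic placement gives 2 geometric isomers: H2O equatorial; H2O axial.
Each arrangement has an internal mirror plane or centre of symmetry, so none is chiral.

no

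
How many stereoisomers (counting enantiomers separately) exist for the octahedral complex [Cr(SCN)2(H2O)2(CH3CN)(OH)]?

An octahedron has six vertices in three trans pairs; every non-trans pair is cis.
Systematic placement gives 6 geometric isomers: SCN trans, H2O cis; SCN cis, H2O cis (3 arrangements, 2 chiral); SCN trans, H2O trans; SCN cis, H2O trans.
Of these, 2 lack any improper symmetry element and so occur as enantiomeric pairs, giving 6 + 2 = 8 stereoisomers in total.

8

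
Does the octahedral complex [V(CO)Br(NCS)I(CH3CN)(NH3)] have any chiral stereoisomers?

yes

An octahedron has six vertices in three trans pairs; every non-trans pair is cis.
Placing the ligands in turn and identifying arrangements related by rotation or reflection leaves 15 distinct geometric isomers.
Of these, 15 lack any improper symmetry element and so occur as enantiomeric pairs, giving 15 + 15 = 30 stereoisomers in total.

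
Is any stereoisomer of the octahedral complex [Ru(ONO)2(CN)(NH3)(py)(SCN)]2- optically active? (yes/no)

An octahedron has six vertices in three trans pairs; every non-trans pair is cis.
Exhaustive case analysis gives 9 geometric isomers.
Of these, 6 lack any improper symmetry element and so occur as enantiomeric pairs, giving 9 + 6 = 15 stereoisomers in total.

yes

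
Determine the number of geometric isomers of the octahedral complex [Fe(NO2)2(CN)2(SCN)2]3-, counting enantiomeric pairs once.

An octahedron has six vertices in three trans pairs; every non-trans pair is cis.
There are 5 geometric isomers: NO2 trans, CN trans, SCN trans; NO2 cis, CN trans, SCN cis; NO2 cis, CN cis, SCN trans; NO2 cis, CN cis, SCN cis (chiral); NO2 trans, CN cis, SCN cis.

5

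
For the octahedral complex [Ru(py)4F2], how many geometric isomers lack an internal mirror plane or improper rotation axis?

0

The six octahedral sites form three mutually perpendicular trans pairs.
There are 2 geometric isomers: F trans; F cis.
Each arrangement has an internal mirror plane or centre of symmetry, so none is chiral.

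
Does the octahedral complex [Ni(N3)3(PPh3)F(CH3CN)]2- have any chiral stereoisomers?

The six octahedral sites form three mutually perpendicular trans pairs.
Working through the distinct placements yields 4 geometric isomers: N3 mer (3 arrangements); N3 fac (chiral).
One of these lacks any improper symmetry element and so occurs as an enantiomeric pair, giving 4 + 1 = 5 stereoisomers in total.

yes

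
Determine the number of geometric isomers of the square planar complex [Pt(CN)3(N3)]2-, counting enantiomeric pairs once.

1

In a square planar complex each vertex has one trans partner and two cis neighbours.
Only one geometric arrangement is possible.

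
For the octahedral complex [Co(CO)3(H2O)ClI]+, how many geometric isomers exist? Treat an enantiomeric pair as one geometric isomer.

4

In an octahedral complex each vertex has one trans partner and four cis neighbours.
There are 4 geometric isomers: CO mer (3 arrangements); CO fac (chiral).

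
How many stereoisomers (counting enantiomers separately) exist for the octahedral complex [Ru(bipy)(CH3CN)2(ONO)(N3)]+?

An octahedron has six vertices in three trans pairs; every non-trans pair is cis.
Each bipy is bidentate and must span two cis positions.
The distinct arrangements are (4 in all): CH3CN trans; CH3CN cis (3 arrangements, 2 chiral).
Of these, 2 lack any improper symmetry element and so occur as enantiomeric pairs, giving 4 + 2 = 6 stereoisomers in total.

6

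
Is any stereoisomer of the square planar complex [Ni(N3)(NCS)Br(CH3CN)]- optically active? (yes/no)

A square has two trans pairs of vertices; adjacent vertices are cis.
Systematic placement gives 3 geometric isomers: (Br/N3 trans, CH3CN/NCS trans); (Br/NCS trans, CH3CN/N3 trans); (Br/CH3CN trans, N3/NCS trans).
Each arrangement has an internal mirror plane or centre of symmetry, so none is chiral.

no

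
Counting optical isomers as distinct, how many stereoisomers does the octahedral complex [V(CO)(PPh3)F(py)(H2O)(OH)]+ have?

30

An octahedron has six vertices in three trans pairs; every non-trans pair is cis.
Exhaustive case analysis gives 15 geometric isomers.
Of these, 15 lack any improper symmetry element and so occur as enantiomeric pairs, giving 15 + 15 = 30 stereoisomers in total.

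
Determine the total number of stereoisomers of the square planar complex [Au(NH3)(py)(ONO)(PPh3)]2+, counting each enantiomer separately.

A square has two trans pairs of vertices; adjacent vertices are cis.
Systematic placement gives 3 geometric isomers: (NH3/PPh3 trans, ONO/py trans); (NH3/py trans, ONO/PPh3 trans); (NH3/ONO trans, PPh3/py trans).
Each arrangement has an internal mirror plane or centre of symmetry, so none is chiral.

3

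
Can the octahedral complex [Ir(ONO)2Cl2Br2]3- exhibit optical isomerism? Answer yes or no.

In an octahedral complex each vertex has one trans partner and four cis neighbours.
There are 5 geometric isomers: ONO trans, Cl trans, Br trans; ONO cis, Cl cis, Br trans; ONO trans, Cl cis, Br cis; ONO cis, Cl cis, Br cis (chiral); ONO cis, Cl trans, Br cis.
One of these lacks any improper symmetry element and so occurs as an enantiomeric pair, giving 5 + 1 = 6 stereoisomers in total.

yes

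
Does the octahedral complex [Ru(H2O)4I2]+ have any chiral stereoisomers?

In an octahedral complex each vertex has one trans partner and four cis neighbours.
The distinct arrangements are (2 in all): I trans; I cis.
Each arrangement has an internal mirror plane or centre of symmetry, so none is chiral.

no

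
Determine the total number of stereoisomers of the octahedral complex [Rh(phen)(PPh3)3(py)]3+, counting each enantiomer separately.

An octahedron has six vertices in three trans pairs; every non-trans pair is cis.
Each phen is bidentate and must span two cis positions.
Systematic placement gives 2 geometric isomers: PPh3 mer; PPh3 fac.
Each arrangement has an internal mirror plane or centre of symmetry, so none is chiral.

2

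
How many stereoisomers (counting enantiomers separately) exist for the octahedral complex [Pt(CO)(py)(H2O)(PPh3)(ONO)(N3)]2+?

30

Exhaustive case analysis gives 15 geometric isomers.
Of these, 15 lack any improper symmetry element and so occur as enantiomeric pairs, giving 15 + 15 = 30 stereoisomers in total.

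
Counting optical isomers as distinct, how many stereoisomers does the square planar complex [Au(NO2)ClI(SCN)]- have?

The distinct arrangements are (3 in all): (Cl/NO2 trans, I/SCN trans); (Cl/SCN trans, I/NO2 trans); (Cl/I trans, NO2/SCN trans).
Each arrangement has an internal mirror plane or centre of symmetry, so none is chiral.

3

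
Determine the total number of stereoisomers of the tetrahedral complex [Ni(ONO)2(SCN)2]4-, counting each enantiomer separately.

1

Only one geometric arrangement is possible.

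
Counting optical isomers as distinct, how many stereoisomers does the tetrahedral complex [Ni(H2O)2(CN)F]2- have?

1

In a tetrahedral complex all four positions are equivalent and every pair of ligands is adjacent — there is no cis/trans distinction.
Only one geometric arrangement is possible.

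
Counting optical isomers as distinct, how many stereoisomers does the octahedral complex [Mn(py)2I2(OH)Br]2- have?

An octahedron has six vertices in three trans pairs; every non-trans pair is cis.
Working through the distinct placements yields 6 geometric isomers: py trans, I cis; py cis, I cis (3 arrangements, 2 chiral); py trans, I trans; py cis, I trans.
Of these, 2 lack any improper symmetry element and so occur as enantiomeric pairs, giving 6 + 2 = 8 stereoisomers in total.

8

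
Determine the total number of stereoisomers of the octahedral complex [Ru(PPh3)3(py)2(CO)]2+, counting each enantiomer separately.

3

In an octahedral complex each vertex has one trans partner and four cis neighbours.
Working through the distinct placements yields 3 geometric isomers: PPh3 mer, py trans; PPh3 fac, py cis; PPh3 mer, py cis.
Each arrangement has an internal mirror plane or centre of symmetry, so none is chiral.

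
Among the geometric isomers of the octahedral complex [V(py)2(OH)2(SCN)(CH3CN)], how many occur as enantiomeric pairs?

In an octahedral complex each vertex has one trans partner and four cis neighbours.
The distinct arrangements are (6 in all): py trans, OH cis; py cis, OH cis (3 arrangements, 2 chiral); py trans, OH trans; py cis, OH trans.
Of these, 2 lack any improper symmetry element and so occur as enantiomeric pairs, giving 6 + 2 = 8 stereoisomers in total.

2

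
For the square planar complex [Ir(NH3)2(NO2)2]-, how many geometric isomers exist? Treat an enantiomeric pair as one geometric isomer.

2

In a square planar complex each vertex has one trans partner and two cis neighbours.
The distinct arrangements are (2 in all): NH3 cis; NH3 trans.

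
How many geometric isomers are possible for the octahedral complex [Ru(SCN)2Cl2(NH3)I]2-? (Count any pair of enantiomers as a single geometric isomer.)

6

In an octahedral complex each vertex has one trans partner and four cis neighbours.
Systematic placement gives 6 geometric isomers: SCN trans, Cl trans; SCN cis, Cl trans; SCN trans, Cl cis; SCN cis, Cl cis (3 arrangements, 2 chiral).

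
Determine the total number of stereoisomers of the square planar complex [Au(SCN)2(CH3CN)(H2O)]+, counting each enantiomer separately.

2

A square has two trans pairs of vertices; adjacent vertices are cis.
There are 2 geometric isomers: SCN cis; SCN trans.
Each arrangement has an internal mirror plane or centre of symmetry, so none is chiral.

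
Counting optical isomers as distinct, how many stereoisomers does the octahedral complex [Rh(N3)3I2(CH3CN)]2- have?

An octahedron has six vertices in three trans pairs; every non-trans pair is cis.
The distinct arrangements are (3 in all): N3 mer, I cis; N3 mer, I trans; N3 fac, I cis.
Each arrangement has an internal mirror plane or centre of symmetry, so none is chiral.

3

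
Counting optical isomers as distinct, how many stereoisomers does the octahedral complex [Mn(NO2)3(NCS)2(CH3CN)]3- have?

In an octahedral complex each vertex has one trans partner and four cis neighbours.
Systematic placement gives 3 geometric isomers: NO2 mer, NCS cis; NO2 mer, NCS trans; NO2 fac, NCS cis.
Each arrangement has an internal mirror plane or centre of symmetry, so none is chiral.

3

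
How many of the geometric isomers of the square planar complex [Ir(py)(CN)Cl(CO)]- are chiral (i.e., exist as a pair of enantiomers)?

0

In a square planar complex each vertex has one trans partner and two cis neighbours.
The distinct arrangements are (3 in all): (CN/Cl trans, CO/py trans); (CN/py trans, CO/Cl trans); (CN/CO trans, Cl/py trans).
Each arrangement has an internal mirror plane or centre of symmetry, so none is chiral.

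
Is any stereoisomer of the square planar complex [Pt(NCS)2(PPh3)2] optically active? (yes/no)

In a square planar complex each vertex has one trans partner and two cis neighbours.
The distinct arrangements are (2 in all): NCS cis; NCS trans.
Each arrangement has an internal mirror plane or centre of symmetry, so none is chiral.

no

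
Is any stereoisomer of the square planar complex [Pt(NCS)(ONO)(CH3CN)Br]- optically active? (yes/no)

no

A square has two trans pairs of vertices; adjacent vertices are cis.
Systematic placement gives 3 geometric isomers: (Br/NCS trans, CH3CN/ONO trans); (Br/ONO trans, CH3CN/NCS trans); (Br/CH3CN trans, NCS/ONO trans).
Each arrangement has an internal mirror plane or centre of symmetry, so none is chiral.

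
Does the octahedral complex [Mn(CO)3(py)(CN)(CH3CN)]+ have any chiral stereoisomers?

An octahedron has six vertices in three trans pairs; every non-trans pair is cis.
The distinct arrangements are (4 in all): CO mer (3 arrangements); CO fac (chiral).
One of these lacks any improper symmetry element and so occurs as an enantiomeric pair, giving 4 + 1 = 5 stereoisomers in total.

yes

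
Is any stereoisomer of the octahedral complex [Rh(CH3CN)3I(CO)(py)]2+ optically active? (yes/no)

yes

The distinct arrangements are (4 in all): CH3CN mer (3 arrangements); CH3CN fac (chiral).
One of these lacks any improper symmetry element and so occurs as an enantiomeric pair, giving 4 + 1 = 5 stereoisomers in total.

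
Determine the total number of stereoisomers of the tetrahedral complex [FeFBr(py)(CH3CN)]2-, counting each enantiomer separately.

2

In a tetrahedral complex all four positions are equivalent and every pair of ligands is adjacent — there is no cis/trans distinction.
Only one geometric arrangement is possible; it has no improper symmetry element, so it exists as a pair of enantiomers (2 stereoisomers).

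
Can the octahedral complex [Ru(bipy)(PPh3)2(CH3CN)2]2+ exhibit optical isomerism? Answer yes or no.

yes

The six octahedral sites form three mutually perpendicular trans pairs.
Each bipy is bidentate and must span two cis positions.
Working through the distinct placements yields 3 geometric isomers: PPh3 cis, CH3CN trans; PPh3 cis, CH3CN cis (chiral); PPh3 trans, CH3CN cis.
One of these lacks any improper symmetry element and so occurs as an enantiomeric pair, giving 3 + 1 = 4 stereoisomers in total.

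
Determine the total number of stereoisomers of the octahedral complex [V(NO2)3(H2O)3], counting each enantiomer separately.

In an octahedral complex each vertex has one trans partner and four cis neighbours.
There are 2 geometric isomers: NO2 mer; NO2 fac.
Each arrangement has an internal mirror plane or centre of symmetry, so none is chiral.

2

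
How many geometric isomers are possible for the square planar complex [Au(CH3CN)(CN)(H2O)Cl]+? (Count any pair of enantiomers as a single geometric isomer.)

The distinct arrangements are (3 in all): (CH3CN/Cl trans, CN/H2O trans); (CH3CN/H2O trans, CN/Cl trans); (CH3CN/CN trans, Cl/H2O trans).

3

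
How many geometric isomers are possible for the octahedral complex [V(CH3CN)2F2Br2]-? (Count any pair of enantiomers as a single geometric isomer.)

5

The six octahedral sites form three mutually perpendicular trans pairs.
Working through the distinct placements yields 5 geometric isomers: CH3CN trans, F trans, Br trans; CH3CN cis, F cis, Br trans; CH3CN cis, F trans, Br cis; CH3CN cis, F cis, Br cis (chiral); CH3CN trans, F cis, Br cis.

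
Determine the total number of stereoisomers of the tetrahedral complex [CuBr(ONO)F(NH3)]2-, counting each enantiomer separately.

In a tetrahedral complex all four positions are equivalent and every pair of ligands is adjacent — there is no cis/trans distinction.
Only one geometric arrangement is possible; it has no improper symmetry element, so it exists as a pair of enantiomers (2 stereoisomers).

2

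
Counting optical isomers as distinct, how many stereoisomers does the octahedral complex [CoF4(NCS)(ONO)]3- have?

An octahedron has six vertices in three trans pairs; every non-trans pair is cis.
The distinct arrangements are (2 in all): NCS and ONO mutually trans; NCS and ONO mutually cis.
Each arrangement has an internal mirror plane or centre of symmetry, so none is chiral.

2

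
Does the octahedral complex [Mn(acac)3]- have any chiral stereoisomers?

In an octahedral complex each vertex has one trans partner and four cis neighbours.
Each acac is bidentate and must span two cis positions.
Only one geometric arrangement is possible; it has no improper symmetry element, so it exists as a pair of enantiomers (2 stereoisomers).

yes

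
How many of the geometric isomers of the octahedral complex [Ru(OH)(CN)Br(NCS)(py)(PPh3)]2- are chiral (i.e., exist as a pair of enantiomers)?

15

An octahedron has six vertices in three trans pairs; every non-trans pair is cis.
Systematic enumeration (placing each ligand type in turn and discarding arrangements equivalent by rotation or reflection) gives 15 geometric isomers.
Of these, 15 lack any improper symmetry element and so occur as enantiomeric pairs, giving 15 + 15 = 30 stereoisomers in total.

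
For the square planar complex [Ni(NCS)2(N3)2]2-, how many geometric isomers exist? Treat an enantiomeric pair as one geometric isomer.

In a square planar complex each vertex has one trans partner and two cis neighbours.
The distinct arrangements are (2 in all): NCS cis; NCS trans.

2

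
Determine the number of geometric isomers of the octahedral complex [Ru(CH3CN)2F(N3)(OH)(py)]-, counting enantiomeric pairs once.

Exhaustive case analysis gives 9 geometric isomers.

9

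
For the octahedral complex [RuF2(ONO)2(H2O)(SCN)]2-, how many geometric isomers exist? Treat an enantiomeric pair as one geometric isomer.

An octahedron has six vertices in three trans pairs; every non-trans pair is cis.
Working through the distinct placements yields 6 geometric isomers: F trans, ONO cis; F trans, ONO trans; F cis, ONO cis (3 arrangements, 2 chiral); F cis, ONO trans.

6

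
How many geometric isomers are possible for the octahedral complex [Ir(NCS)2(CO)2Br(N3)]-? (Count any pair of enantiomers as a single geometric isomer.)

An octahedron has six vertices in three trans pairs; every non-trans pair is cis.
Systematic placement gives 6 geometric isomers: NCS trans, CO cis; NCS cis, CO cis (3 arrangements, 2 chiral); NCS trans, CO trans; NCS cis, CO trans.

6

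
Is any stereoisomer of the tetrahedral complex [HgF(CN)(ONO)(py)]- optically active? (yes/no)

yes

All four vertices of a tetrahedron are equivalent and mutually adjacent, so cis/trans isomerism cannot arise.
Only one geometric arrangement is possible; it has no improper symmetry element, so it exists as a pair of enantiomers (2 stereoisomers).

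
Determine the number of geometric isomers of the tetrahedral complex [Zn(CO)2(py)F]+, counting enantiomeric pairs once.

In a tetrahedral complex all four positions are equivalent and every pair of ligands is adjacent — there is no cis/trans distinction.
Only one geometric arrangement is possible.

1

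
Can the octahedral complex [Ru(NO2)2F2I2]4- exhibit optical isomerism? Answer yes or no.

yes

In an octahedral complex each vertex has one trans partner and four cis neighbours.
There are 5 geometric isomers: NO2 trans, F trans, I trans; NO2 cis, F trans, I cis; NO2 trans, F cis, I cis; NO2 cis, F cis, I cis (chiral); NO2 cis, F cis, I trans.
One of these lacks any improper symmetry element and so occurs as an enantiomeric pair, giving 5 + 1 = 6 stereoisomers in total.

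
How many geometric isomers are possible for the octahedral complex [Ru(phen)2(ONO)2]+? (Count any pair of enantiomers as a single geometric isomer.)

2

Each phen is bidentate and must span two cis positions.
Working through the distinct placements yields 2 geometric isomers: ONO trans; ONO cis (chiral).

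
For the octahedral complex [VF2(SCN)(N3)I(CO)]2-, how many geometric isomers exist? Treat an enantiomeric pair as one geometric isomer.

Placing the ligands in turn and identifying arrangements related by rotation or reflection leaves 9 distinct geometric isomers.

9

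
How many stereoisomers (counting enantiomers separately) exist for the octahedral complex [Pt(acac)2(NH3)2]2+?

3

The six octahedral sites form three mutually perpendicular trans pairs.
Each acac is bidentate and must span two cis positions.
Working through the distinct placements yields 2 geometric isomers: NH3 trans; NH3 cis (chiral).
One of these lacks any improper symmetry element and so occurs as an enantiomeric pair, giving 2 + 1 = 3 stereoisomers in total.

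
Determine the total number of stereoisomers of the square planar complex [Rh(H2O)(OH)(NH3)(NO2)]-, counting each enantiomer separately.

3

The distinct arrangements are (3 in all): (H2O/NO2 trans, NH3/OH trans); (H2O/OH trans, NH3/NO2 trans); (H2O/NH3 trans, NO2/OH trans).
Each arrangement has an internal mirror plane or centre of symmetry, so none is chiral.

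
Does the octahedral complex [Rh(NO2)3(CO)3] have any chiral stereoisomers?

no

An octahedron has six vertices in three trans pairs; every non-trans pair is cis.
Working through the distinct placements yields 2 geometric isomers: NO2 mer; NO2 fac.
Each arrangement has an internal mirror plane or centre of symmetry, so none is chiral.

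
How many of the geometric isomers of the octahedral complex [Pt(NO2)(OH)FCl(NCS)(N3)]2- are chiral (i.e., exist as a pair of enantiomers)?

An octahedron has six vertices in three trans pairs; every non-trans pair is cis.
Placing the ligands in turn and identifying arrangements related by rotation or reflection leaves 15 distinct geometric isomers.
Of these, 15 lack any improper symmetry element and so occur as enantiomeric pairs, giving 15 + 15 = 30 stereoisomers in total.

15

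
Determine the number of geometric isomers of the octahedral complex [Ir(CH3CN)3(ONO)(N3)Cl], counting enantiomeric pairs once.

The distinct arrangements are (4 in all): CH3CN mer (3 arrangements); CH3CN fac (chiral).

4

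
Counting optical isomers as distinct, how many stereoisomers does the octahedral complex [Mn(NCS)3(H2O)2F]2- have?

3

The distinct arrangements are (3 in all): NCS mer, H2O cis; NCS mer, H2O trans; NCS fac, H2O cis.
Each arrangement has an internal mirror plane or centre of symmetry, so none is chiral.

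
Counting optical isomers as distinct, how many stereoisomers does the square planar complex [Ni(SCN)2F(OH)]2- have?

A square has two trans pairs of vertices; adjacent vertices are cis.
Working through the distinct placements yields 2 geometric isomers: SCN cis; SCN trans.
Each arrangement has an internal mirror plane or centre of symmetry, so none is chiral.

2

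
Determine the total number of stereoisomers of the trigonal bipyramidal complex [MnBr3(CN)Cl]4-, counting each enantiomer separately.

In a trigonal bipyramid the two axial positions differ from the three equatorial ones.
The distinct arrangements are (4 in all): CN equatorial, Cl equatorial; CN axial, Cl equatorial; CN equatorial, Cl axial; CN axial, Cl axial.
Each arrangement has an internal mirror plane or centre of symmetry, so none is chiral.

4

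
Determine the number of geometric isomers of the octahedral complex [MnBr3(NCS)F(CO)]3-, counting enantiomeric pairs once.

An octahedron has six vertices in three trans pairs; every non-trans pair is cis.
Working through the distinct placements yields 4 geometric isomers: Br mer (3 arrangements); Br fac (chiral).

4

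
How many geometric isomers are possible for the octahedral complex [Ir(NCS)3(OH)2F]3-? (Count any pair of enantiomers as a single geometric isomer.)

3

In an octahedral complex each vertex has one trans partner and four cis neighbours.
Working through the distinct placements yields 3 geometric isomers: NCS mer, OH trans; NCS fac, OH cis; NCS mer, OH cis.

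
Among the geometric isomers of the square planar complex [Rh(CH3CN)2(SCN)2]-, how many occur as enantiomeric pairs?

In a square planar complex each vertex has one trans partner and two cis neighbours.
Working through the distinct placements yields 2 geometric isomers: CH3CN cis; CH3CN trans.
Each arrangement has an internal mirror plane or centre of symmetry, so none is chiral.

0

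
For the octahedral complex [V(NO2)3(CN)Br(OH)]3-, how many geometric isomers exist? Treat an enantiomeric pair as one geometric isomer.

4

There are 4 geometric isomers: NO2 mer (3 arrangements); NO2 fac (chiral).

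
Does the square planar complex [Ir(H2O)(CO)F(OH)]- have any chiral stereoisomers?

no

In a square planar complex each vertex has one trans partner and two cis neighbours.
Systematic placement gives 3 geometric isomers: (CO/H2O trans, F/OH trans); (CO/OH trans, F/H2O trans); (CO/F trans, H2O/OH trans).
Each arrangement has an internal mirror plane or centre of symmetry, so none is chiral.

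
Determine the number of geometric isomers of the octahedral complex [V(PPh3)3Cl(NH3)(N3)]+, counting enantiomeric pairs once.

Systematic placement gives 4 geometric isomers: PPh3 mer (3 arrangements); PPh3 fac (chiral).

4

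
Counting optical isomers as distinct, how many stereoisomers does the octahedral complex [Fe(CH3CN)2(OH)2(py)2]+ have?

An octahedron has six vertices in three trans pairs; every non-trans pair is cis.
The distinct arrangements are (5 in all): CH3CN trans, OH trans, py trans; CH3CN trans, OH cis, py cis; CH3CN cis, OH cis, py trans; CH3CN cis, OH cis, py cis (chiral); CH3CN cis, OH trans, py cis.
One of these lacks any improper symmetry element and so occurs as an enantiomeric pair, giving 5 + 1 = 6 stereoisomers in total.

6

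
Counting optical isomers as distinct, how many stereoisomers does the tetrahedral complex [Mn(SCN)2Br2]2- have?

All four vertices of a tetrahedron are equivalent and mutually adjacent, so cis/trans isomerism cannot arise.
Only one geometric arrangement is possible.

1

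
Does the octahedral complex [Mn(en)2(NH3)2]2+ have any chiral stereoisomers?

yes

Each en is bidentate and must span two cis positions.
The distinct arrangements are (2 in all): NH3 trans; NH3 cis (chiral).
One of these lacks any improper symmetry element and so occurs as an enantiomeric pair, giving 2 + 1 = 3 stereoisomers in total.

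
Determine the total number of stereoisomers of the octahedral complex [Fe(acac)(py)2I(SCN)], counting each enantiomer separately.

6

The six octahedral sites form three mutually perpendicular trans pairs.
Each acac is bidentate and must span two cis positions.
Systematic placement gives 4 geometric isomers: py cis (3 arrangements, 2 chiral); py trans.
Of these, 2 lack any improper symmetry element and so occur as enantiomeric pairs, giving 4 + 2 = 6 stereoisomers in total.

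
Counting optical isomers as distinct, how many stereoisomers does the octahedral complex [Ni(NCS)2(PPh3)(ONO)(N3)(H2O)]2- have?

15

Placing the ligands in turn and identifying arrangements related by rotation or reflection leaves 9 distinct geometric isomers.
Of these, 6 lack any improper symmetry element and so occur as enantiomeric pairs, giving 9 + 6 = 15 stereoisomers in total.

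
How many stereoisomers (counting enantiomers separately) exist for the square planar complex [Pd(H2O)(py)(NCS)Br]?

3

In a square planar complex each vertex has one trans partner and two cis neighbours.
The distinct arrangements are (3 in all): (Br/NCS trans, H2O/py trans); (Br/py trans, H2O/NCS trans); (Br/H2O trans, NCS/py trans).
Each arrangement has an internal mirror plane or centre of symmetry, so none is chiral.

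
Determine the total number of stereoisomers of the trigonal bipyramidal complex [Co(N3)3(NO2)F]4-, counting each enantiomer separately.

A trigonal bipyramid has two axial and three equatorial sites, which are chemically inequivalent.
The distinct arrangements are (4 in all): NO2 equatorial, F axial; NO2 axial, F axial; NO2 equatorial, F equatorial; NO2 axial, F equatorial.
Each arrangement has an internal mirror plane or centre of symmetry, so none is chiral.

4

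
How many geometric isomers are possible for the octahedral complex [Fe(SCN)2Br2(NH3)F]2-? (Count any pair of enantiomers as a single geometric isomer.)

6

An octahedron has six vertices in three trans pairs; every non-trans pair is cis.
There are 6 geometric isomers: SCN trans, Br trans; SCN cis, Br trans; SCN trans, Br cis; SCN cis, Br cis (3 arrangements, 2 chiral).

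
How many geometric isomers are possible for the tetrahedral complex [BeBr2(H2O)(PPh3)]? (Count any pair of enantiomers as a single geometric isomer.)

1

All four vertices of a tetrahedron are equivalent and mutually adjacent, so cis/trans isomerism cannot arise.
Only one geometric arrangement is possible.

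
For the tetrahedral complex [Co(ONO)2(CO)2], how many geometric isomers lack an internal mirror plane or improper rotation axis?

In a tetrahedral complex all four positions are equivalent and every pair of ligands is adjacent — there is no cis/trans distinction.
Only one geometric arrangement is possible.

0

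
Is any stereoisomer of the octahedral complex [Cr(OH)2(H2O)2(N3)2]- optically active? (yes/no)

In an octahedral complex each vertex has one trans partner and four cis neighbours.
There are 5 geometric isomers: OH trans, H2O trans, N3 trans; OH cis, H2O trans, N3 cis; OH trans, H2O cis, N3 cis; OH cis, H2O cis, N3 cis (chiral); OH cis, H2O cis, N3 trans.
One of these lacks any improper symmetry element and so occurs as an enantiomeric pair, giving 5 + 1 = 6 stereoisomers in total.

yes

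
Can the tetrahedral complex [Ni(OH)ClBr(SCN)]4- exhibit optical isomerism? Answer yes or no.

yes

All four vertices of a tetrahedron are equivalent and mutually adjacent, so cis/trans isomerism cannot arise.
Only one geometric arrangement is possible; it has no improper symmetry element, so it exists as a pair of enantiomers (2 stereoisomers).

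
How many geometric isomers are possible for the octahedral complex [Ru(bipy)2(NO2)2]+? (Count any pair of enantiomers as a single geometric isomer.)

2

In an octahedral complex each vertex has one trans partner and four cis neighbours.
Each bipy is bidentate and must span two cis positions.
Working through the distinct placements yields 2 geometric isomers: NO2 trans; NO2 cis (chiral).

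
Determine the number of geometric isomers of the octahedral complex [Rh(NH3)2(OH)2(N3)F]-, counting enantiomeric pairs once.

In an octahedral complex each vertex has one trans partner and four cis neighbours.
The distinct arrangements are (6 in all): NH3 trans, OH trans; NH3 cis, OH cis (3 arrangements, 2 chiral); NH3 cis, OH trans; NH3 trans, OH cis.

6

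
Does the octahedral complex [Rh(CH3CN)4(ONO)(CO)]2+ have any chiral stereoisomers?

no

The six octahedral sites form three mutually perpendicular trans pairs.
The distinct arrangements are (2 in all): ONO and CO mutually trans; ONO and CO mutually cis.
Each arrangement has an internal mirror plane or centre of symmetry, so none is chiral.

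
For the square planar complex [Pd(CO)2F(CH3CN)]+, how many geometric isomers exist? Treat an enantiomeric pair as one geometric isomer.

2

There are 2 geometric isomers: CO cis; CO trans.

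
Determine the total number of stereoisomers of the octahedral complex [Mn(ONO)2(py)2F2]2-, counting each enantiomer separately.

Working through the distinct placements yields 5 geometric isomers: ONO trans, py trans, F trans; ONO cis, py cis, F trans; ONO cis, py trans, F cis; ONO cis, py cis, F cis (chiral); ONO trans, py cis, F cis.
One of these lacks any improper symmetry element and so occurs as an enantiomeric pair, giving 5 + 1 = 6 stereoisomers in total.

6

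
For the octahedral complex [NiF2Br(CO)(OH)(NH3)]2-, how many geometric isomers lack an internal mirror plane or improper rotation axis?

An octahedron has six vertices in three trans pairs; every non-trans pair is cis.
Exhaustive case analysis gives 9 geometric isomers.
Of these, 6 lack any improper symmetry element and so occur as enantiomeric pairs, giving 9 + 6 = 15 stereoisomers in total.

6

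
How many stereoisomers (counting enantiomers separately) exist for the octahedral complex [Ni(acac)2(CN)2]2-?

Each acac is bidentate and must span two cis positions.
Working through the distinct placements yields 2 geometric isomers: CN trans; CN cis (chiral).
One of these lacks any improper symmetry element and so occurs as an enantiomeric pair, giving 2 + 1 = 3 stereoisomers in total.

3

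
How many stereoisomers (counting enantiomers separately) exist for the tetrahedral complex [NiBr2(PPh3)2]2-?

1

In a tetrahedral complex all four positions are equivalent and every pair of ligands is adjacent — there is no cis/trans distinction.
Only one geometric arrangement is possible.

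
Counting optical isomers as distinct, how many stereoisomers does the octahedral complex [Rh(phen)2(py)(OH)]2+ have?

Each phen is bidentate and must span two cis positions.
There are 2 geometric isomers: py and OH mutually cis (chiral); py and OH mutually trans.
One of these lacks any improper symmetry element and so occurs as an enantiomeric pair, giving 2 + 1 = 3 stereoisomers in total.

3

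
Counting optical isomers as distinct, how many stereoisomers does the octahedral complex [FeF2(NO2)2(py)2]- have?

There are 5 geometric isomers: F trans, NO2 trans, py trans; F trans, NO2 cis, py cis; F cis, NO2 cis, py trans; F cis, NO2 cis, py cis (chiral); F cis, NO2 trans, py cis.
One of these lacks any improper symmetry element and so occurs as an enantiomeric pair, giving 5 + 1 = 6 stereoisomers in total.

6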